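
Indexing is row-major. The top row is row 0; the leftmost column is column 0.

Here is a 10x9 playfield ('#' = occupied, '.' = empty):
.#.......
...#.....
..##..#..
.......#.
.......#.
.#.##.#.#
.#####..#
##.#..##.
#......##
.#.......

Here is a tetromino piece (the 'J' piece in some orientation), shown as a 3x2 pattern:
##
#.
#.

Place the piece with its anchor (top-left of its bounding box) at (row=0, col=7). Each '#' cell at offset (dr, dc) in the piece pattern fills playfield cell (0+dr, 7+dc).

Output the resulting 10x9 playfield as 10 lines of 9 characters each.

Fill (0+0,7+0) = (0,7)
Fill (0+0,7+1) = (0,8)
Fill (0+1,7+0) = (1,7)
Fill (0+2,7+0) = (2,7)

Answer: .#.....##
...#...#.
..##..##.
.......#.
.......#.
.#.##.#.#
.#####..#
##.#..##.
#......##
.#.......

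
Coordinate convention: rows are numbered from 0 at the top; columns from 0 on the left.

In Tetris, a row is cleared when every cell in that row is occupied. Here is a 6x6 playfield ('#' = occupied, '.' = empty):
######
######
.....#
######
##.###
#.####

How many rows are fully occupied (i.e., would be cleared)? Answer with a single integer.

Answer: 3

Derivation:
Check each row:
  row 0: 0 empty cells -> FULL (clear)
  row 1: 0 empty cells -> FULL (clear)
  row 2: 5 empty cells -> not full
  row 3: 0 empty cells -> FULL (clear)
  row 4: 1 empty cell -> not full
  row 5: 1 empty cell -> not full
Total rows cleared: 3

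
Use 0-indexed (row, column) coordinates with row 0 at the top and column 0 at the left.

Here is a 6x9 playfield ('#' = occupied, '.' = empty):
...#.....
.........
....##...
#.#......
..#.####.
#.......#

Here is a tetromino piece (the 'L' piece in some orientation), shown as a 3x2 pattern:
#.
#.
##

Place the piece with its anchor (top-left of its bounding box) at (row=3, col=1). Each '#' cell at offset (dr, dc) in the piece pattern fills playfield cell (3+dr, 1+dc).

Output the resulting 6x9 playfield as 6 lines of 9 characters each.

Fill (3+0,1+0) = (3,1)
Fill (3+1,1+0) = (4,1)
Fill (3+2,1+0) = (5,1)
Fill (3+2,1+1) = (5,2)

Answer: ...#.....
.........
....##...
###......
.##.####.
###.....#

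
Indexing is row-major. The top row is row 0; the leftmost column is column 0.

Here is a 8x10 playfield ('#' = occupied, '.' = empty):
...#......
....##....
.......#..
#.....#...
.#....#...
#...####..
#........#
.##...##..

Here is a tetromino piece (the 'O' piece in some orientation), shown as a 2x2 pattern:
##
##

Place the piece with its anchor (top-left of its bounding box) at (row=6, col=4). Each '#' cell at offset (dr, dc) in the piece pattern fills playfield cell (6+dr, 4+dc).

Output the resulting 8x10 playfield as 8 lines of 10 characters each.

Answer: ...#......
....##....
.......#..
#.....#...
.#....#...
#...####..
#...##...#
.##.####..

Derivation:
Fill (6+0,4+0) = (6,4)
Fill (6+0,4+1) = (6,5)
Fill (6+1,4+0) = (7,4)
Fill (6+1,4+1) = (7,5)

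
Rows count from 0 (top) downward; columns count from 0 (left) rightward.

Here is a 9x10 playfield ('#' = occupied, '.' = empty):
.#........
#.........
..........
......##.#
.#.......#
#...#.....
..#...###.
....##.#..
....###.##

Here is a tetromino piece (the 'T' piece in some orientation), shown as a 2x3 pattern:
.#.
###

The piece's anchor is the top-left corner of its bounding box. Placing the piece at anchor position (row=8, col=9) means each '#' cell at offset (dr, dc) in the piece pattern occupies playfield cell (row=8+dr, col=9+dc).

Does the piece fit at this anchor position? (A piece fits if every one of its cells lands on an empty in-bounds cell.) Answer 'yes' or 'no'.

Answer: no

Derivation:
Check each piece cell at anchor (8, 9):
  offset (0,1) -> (8,10): out of bounds -> FAIL
  offset (1,0) -> (9,9): out of bounds -> FAIL
  offset (1,1) -> (9,10): out of bounds -> FAIL
  offset (1,2) -> (9,11): out of bounds -> FAIL
All cells valid: no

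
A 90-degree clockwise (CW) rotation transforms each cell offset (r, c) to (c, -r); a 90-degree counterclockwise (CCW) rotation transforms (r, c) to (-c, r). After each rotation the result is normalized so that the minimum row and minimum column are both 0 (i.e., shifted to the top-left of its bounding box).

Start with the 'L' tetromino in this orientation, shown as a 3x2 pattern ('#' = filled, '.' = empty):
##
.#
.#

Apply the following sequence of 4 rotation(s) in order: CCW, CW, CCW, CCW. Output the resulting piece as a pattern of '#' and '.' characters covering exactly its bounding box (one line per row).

Start:
##
.#
.#
After rotation 1 (CCW):
###
#..
After rotation 2 (CW):
##
.#
.#
After rotation 3 (CCW):
###
#..
After rotation 4 (CCW):
#.
#.
##

Answer: #.
#.
##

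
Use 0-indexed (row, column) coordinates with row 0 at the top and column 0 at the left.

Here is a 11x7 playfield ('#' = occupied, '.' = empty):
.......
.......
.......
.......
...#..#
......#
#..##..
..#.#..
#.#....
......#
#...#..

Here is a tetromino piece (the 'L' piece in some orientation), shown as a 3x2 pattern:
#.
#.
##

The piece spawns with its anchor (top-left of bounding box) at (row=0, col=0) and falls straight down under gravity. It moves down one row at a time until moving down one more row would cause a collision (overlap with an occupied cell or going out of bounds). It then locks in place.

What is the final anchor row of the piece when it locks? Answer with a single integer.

Answer: 3

Derivation:
Spawn at (row=0, col=0). Try each row:
  row 0: fits
  row 1: fits
  row 2: fits
  row 3: fits
  row 4: blocked -> lock at row 3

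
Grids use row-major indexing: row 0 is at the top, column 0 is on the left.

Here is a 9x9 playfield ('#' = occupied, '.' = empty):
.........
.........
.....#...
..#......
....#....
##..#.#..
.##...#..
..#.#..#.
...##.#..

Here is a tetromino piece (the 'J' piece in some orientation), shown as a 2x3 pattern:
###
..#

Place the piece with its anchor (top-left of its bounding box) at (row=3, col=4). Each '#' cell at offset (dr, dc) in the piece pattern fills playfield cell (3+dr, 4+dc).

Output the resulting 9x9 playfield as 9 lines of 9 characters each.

Answer: .........
.........
.....#...
..#.###..
....#.#..
##..#.#..
.##...#..
..#.#..#.
...##.#..

Derivation:
Fill (3+0,4+0) = (3,4)
Fill (3+0,4+1) = (3,5)
Fill (3+0,4+2) = (3,6)
Fill (3+1,4+2) = (4,6)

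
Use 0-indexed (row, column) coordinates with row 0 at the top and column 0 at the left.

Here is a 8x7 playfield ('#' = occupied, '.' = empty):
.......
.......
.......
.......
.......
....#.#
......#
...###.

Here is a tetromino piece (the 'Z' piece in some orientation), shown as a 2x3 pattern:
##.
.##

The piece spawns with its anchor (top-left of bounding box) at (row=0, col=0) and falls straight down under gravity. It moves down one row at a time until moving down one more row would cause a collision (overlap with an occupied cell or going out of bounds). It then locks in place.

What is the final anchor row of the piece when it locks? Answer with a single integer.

Answer: 6

Derivation:
Spawn at (row=0, col=0). Try each row:
  row 0: fits
  row 1: fits
  row 2: fits
  row 3: fits
  row 4: fits
  row 5: fits
  row 6: fits
  row 7: blocked -> lock at row 6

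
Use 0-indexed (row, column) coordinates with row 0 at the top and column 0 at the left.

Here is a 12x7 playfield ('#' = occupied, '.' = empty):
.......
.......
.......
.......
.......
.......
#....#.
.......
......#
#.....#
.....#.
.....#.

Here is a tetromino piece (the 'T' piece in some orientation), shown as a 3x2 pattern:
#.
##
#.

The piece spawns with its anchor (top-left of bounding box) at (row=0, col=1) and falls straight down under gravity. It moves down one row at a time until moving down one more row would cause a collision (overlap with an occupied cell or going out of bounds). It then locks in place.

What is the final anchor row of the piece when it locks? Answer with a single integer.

Answer: 9

Derivation:
Spawn at (row=0, col=1). Try each row:
  row 0: fits
  row 1: fits
  row 2: fits
  row 3: fits
  row 4: fits
  row 5: fits
  row 6: fits
  row 7: fits
  row 8: fits
  row 9: fits
  row 10: blocked -> lock at row 9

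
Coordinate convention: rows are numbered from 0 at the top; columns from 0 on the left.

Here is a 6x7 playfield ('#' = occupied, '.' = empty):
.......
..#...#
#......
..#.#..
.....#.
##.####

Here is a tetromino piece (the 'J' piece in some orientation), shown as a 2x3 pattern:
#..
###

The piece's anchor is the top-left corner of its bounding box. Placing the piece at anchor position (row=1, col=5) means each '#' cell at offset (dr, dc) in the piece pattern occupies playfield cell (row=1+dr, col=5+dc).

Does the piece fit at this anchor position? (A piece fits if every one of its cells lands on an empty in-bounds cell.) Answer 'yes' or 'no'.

Check each piece cell at anchor (1, 5):
  offset (0,0) -> (1,5): empty -> OK
  offset (1,0) -> (2,5): empty -> OK
  offset (1,1) -> (2,6): empty -> OK
  offset (1,2) -> (2,7): out of bounds -> FAIL
All cells valid: no

Answer: no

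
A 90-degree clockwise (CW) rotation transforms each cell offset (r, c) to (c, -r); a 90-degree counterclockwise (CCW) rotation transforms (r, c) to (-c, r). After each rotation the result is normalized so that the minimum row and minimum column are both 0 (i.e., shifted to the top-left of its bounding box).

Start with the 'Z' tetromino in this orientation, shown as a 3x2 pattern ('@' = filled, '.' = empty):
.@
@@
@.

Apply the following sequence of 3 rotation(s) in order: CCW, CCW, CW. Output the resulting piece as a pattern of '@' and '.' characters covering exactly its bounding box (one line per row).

Answer: @@.
.@@

Derivation:
Start:
.@
@@
@.
After rotation 1 (CCW):
@@.
.@@
After rotation 2 (CCW):
.@
@@
@.
After rotation 3 (CW):
@@.
.@@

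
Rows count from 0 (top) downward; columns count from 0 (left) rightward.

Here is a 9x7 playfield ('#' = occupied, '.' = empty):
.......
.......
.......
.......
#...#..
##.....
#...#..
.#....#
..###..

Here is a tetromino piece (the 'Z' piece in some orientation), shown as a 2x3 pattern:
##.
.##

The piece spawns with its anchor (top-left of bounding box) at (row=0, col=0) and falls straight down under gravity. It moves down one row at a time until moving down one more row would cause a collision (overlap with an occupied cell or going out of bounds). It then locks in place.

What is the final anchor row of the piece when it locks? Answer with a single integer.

Answer: 3

Derivation:
Spawn at (row=0, col=0). Try each row:
  row 0: fits
  row 1: fits
  row 2: fits
  row 3: fits
  row 4: blocked -> lock at row 3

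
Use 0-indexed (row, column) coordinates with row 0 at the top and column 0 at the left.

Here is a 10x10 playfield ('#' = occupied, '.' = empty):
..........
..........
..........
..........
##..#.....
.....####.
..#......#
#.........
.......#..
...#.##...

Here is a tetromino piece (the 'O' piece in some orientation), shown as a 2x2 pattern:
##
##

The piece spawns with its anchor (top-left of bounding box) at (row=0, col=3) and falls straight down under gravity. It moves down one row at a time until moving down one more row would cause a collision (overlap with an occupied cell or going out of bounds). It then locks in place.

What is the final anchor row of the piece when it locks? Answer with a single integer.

Answer: 2

Derivation:
Spawn at (row=0, col=3). Try each row:
  row 0: fits
  row 1: fits
  row 2: fits
  row 3: blocked -> lock at row 2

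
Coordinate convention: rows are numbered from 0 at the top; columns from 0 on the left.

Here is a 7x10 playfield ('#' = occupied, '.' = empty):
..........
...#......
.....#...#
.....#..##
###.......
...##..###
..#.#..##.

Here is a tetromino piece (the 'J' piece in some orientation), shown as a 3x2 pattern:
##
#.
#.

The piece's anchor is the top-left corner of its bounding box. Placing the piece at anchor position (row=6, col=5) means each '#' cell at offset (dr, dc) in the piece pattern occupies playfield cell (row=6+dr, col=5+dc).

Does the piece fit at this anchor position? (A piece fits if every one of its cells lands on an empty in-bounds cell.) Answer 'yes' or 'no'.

Answer: no

Derivation:
Check each piece cell at anchor (6, 5):
  offset (0,0) -> (6,5): empty -> OK
  offset (0,1) -> (6,6): empty -> OK
  offset (1,0) -> (7,5): out of bounds -> FAIL
  offset (2,0) -> (8,5): out of bounds -> FAIL
All cells valid: no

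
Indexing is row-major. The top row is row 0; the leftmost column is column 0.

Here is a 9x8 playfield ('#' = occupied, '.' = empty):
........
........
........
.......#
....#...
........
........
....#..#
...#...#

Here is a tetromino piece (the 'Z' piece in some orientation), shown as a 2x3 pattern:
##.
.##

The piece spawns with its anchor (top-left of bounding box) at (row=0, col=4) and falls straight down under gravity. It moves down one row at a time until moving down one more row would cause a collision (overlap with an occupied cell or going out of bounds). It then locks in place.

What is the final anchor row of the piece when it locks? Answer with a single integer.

Spawn at (row=0, col=4). Try each row:
  row 0: fits
  row 1: fits
  row 2: fits
  row 3: fits
  row 4: blocked -> lock at row 3

Answer: 3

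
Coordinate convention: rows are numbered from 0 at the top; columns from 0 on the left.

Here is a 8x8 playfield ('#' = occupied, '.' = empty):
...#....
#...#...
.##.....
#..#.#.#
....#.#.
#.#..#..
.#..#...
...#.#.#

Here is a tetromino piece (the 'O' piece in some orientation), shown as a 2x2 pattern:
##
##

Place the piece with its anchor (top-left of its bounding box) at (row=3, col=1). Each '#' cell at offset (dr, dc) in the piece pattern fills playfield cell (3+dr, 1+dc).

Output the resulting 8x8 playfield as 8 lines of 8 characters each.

Answer: ...#....
#...#...
.##.....
####.#.#
.##.#.#.
#.#..#..
.#..#...
...#.#.#

Derivation:
Fill (3+0,1+0) = (3,1)
Fill (3+0,1+1) = (3,2)
Fill (3+1,1+0) = (4,1)
Fill (3+1,1+1) = (4,2)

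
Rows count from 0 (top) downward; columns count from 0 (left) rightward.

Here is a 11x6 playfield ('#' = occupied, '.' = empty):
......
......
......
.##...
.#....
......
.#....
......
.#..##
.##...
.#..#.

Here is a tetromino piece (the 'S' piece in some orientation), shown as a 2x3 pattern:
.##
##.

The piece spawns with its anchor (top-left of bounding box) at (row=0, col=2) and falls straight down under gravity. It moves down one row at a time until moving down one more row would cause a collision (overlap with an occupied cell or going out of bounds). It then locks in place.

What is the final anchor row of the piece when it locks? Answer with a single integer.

Answer: 1

Derivation:
Spawn at (row=0, col=2). Try each row:
  row 0: fits
  row 1: fits
  row 2: blocked -> lock at row 1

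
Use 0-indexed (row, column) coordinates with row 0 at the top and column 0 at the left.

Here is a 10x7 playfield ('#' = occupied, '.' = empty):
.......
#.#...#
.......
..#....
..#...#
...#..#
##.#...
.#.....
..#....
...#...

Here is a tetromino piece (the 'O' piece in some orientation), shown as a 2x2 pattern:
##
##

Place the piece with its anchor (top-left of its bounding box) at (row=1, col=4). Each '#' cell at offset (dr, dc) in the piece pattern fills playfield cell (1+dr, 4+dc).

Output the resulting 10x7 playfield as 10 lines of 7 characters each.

Fill (1+0,4+0) = (1,4)
Fill (1+0,4+1) = (1,5)
Fill (1+1,4+0) = (2,4)
Fill (1+1,4+1) = (2,5)

Answer: .......
#.#.###
....##.
..#....
..#...#
...#..#
##.#...
.#.....
..#....
...#...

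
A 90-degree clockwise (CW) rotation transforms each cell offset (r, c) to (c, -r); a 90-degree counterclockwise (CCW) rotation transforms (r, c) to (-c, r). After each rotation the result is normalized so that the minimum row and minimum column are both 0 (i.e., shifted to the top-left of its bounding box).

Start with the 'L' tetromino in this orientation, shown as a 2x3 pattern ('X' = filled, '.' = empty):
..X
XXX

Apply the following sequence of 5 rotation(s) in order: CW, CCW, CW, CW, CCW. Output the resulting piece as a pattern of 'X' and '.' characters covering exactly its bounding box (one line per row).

Answer: X.
X.
XX

Derivation:
Start:
..X
XXX
After rotation 1 (CW):
X.
X.
XX
After rotation 2 (CCW):
..X
XXX
After rotation 3 (CW):
X.
X.
XX
After rotation 4 (CW):
XXX
X..
After rotation 5 (CCW):
X.
X.
XX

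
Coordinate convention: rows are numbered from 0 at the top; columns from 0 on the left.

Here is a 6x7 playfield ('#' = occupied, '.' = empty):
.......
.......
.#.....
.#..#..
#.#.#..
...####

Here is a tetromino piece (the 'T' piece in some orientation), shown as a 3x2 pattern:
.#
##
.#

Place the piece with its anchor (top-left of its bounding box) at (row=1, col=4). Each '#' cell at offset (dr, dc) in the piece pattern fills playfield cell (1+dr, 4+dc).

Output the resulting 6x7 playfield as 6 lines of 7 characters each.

Fill (1+0,4+1) = (1,5)
Fill (1+1,4+0) = (2,4)
Fill (1+1,4+1) = (2,5)
Fill (1+2,4+1) = (3,5)

Answer: .......
.....#.
.#..##.
.#..##.
#.#.#..
...####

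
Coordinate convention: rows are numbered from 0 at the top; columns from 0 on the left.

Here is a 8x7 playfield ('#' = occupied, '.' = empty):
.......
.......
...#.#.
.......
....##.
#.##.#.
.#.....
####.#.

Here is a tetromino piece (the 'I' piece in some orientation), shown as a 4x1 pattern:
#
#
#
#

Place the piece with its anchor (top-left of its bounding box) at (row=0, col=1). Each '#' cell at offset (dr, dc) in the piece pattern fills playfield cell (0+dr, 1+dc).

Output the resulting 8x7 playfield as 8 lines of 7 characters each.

Answer: .#.....
.#.....
.#.#.#.
.#.....
....##.
#.##.#.
.#.....
####.#.

Derivation:
Fill (0+0,1+0) = (0,1)
Fill (0+1,1+0) = (1,1)
Fill (0+2,1+0) = (2,1)
Fill (0+3,1+0) = (3,1)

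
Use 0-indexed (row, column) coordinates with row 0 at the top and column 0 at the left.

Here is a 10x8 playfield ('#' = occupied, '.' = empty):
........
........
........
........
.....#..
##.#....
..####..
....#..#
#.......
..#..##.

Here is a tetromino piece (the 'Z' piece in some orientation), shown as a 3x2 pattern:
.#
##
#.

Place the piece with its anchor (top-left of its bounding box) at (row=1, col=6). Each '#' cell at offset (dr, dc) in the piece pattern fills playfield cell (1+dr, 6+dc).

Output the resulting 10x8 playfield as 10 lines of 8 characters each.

Answer: ........
.......#
......##
......#.
.....#..
##.#....
..####..
....#..#
#.......
..#..##.

Derivation:
Fill (1+0,6+1) = (1,7)
Fill (1+1,6+0) = (2,6)
Fill (1+1,6+1) = (2,7)
Fill (1+2,6+0) = (3,6)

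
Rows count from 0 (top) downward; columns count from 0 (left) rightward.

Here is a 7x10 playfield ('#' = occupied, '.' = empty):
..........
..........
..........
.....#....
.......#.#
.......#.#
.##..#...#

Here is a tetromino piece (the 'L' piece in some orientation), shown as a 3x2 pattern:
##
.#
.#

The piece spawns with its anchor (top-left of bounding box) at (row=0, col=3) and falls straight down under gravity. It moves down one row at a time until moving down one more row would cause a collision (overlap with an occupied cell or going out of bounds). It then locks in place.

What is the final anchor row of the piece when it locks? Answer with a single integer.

Answer: 4

Derivation:
Spawn at (row=0, col=3). Try each row:
  row 0: fits
  row 1: fits
  row 2: fits
  row 3: fits
  row 4: fits
  row 5: blocked -> lock at row 4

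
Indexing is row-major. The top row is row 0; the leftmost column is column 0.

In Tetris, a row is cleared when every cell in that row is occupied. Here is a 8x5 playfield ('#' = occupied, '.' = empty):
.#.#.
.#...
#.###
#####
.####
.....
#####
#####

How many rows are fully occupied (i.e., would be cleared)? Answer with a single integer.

Answer: 3

Derivation:
Check each row:
  row 0: 3 empty cells -> not full
  row 1: 4 empty cells -> not full
  row 2: 1 empty cell -> not full
  row 3: 0 empty cells -> FULL (clear)
  row 4: 1 empty cell -> not full
  row 5: 5 empty cells -> not full
  row 6: 0 empty cells -> FULL (clear)
  row 7: 0 empty cells -> FULL (clear)
Total rows cleared: 3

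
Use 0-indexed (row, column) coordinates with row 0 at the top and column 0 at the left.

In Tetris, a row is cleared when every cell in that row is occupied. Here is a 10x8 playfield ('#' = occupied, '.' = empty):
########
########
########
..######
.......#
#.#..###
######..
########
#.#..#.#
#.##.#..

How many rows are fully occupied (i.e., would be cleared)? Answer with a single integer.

Check each row:
  row 0: 0 empty cells -> FULL (clear)
  row 1: 0 empty cells -> FULL (clear)
  row 2: 0 empty cells -> FULL (clear)
  row 3: 2 empty cells -> not full
  row 4: 7 empty cells -> not full
  row 5: 3 empty cells -> not full
  row 6: 2 empty cells -> not full
  row 7: 0 empty cells -> FULL (clear)
  row 8: 4 empty cells -> not full
  row 9: 4 empty cells -> not full
Total rows cleared: 4

Answer: 4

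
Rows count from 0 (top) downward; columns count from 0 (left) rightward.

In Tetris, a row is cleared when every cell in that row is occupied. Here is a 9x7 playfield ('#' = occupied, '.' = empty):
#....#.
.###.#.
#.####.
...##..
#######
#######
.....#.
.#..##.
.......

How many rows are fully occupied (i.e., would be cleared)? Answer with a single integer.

Answer: 2

Derivation:
Check each row:
  row 0: 5 empty cells -> not full
  row 1: 3 empty cells -> not full
  row 2: 2 empty cells -> not full
  row 3: 5 empty cells -> not full
  row 4: 0 empty cells -> FULL (clear)
  row 5: 0 empty cells -> FULL (clear)
  row 6: 6 empty cells -> not full
  row 7: 4 empty cells -> not full
  row 8: 7 empty cells -> not full
Total rows cleared: 2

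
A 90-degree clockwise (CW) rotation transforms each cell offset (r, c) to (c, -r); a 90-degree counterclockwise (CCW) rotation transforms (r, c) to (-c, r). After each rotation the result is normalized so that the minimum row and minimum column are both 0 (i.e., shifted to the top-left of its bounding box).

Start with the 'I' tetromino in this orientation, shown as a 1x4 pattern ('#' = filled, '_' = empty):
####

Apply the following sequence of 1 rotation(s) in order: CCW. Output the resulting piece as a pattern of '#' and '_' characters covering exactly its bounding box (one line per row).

Start:
####
After rotation 1 (CCW):
#
#
#
#

Answer: #
#
#
#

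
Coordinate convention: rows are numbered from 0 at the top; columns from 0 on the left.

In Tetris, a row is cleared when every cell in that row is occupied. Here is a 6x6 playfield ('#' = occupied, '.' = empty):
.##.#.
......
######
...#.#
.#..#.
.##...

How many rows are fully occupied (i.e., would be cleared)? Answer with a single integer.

Answer: 1

Derivation:
Check each row:
  row 0: 3 empty cells -> not full
  row 1: 6 empty cells -> not full
  row 2: 0 empty cells -> FULL (clear)
  row 3: 4 empty cells -> not full
  row 4: 4 empty cells -> not full
  row 5: 4 empty cells -> not full
Total rows cleared: 1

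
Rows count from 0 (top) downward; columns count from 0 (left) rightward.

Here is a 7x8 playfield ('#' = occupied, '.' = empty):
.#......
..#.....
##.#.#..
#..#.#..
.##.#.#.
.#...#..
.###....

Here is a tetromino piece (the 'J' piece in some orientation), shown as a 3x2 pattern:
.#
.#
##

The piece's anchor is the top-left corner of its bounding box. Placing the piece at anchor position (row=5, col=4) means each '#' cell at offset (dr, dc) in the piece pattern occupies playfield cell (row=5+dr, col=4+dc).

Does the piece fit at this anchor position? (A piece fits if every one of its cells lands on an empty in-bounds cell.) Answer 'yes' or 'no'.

Check each piece cell at anchor (5, 4):
  offset (0,1) -> (5,5): occupied ('#') -> FAIL
  offset (1,1) -> (6,5): empty -> OK
  offset (2,0) -> (7,4): out of bounds -> FAIL
  offset (2,1) -> (7,5): out of bounds -> FAIL
All cells valid: no

Answer: no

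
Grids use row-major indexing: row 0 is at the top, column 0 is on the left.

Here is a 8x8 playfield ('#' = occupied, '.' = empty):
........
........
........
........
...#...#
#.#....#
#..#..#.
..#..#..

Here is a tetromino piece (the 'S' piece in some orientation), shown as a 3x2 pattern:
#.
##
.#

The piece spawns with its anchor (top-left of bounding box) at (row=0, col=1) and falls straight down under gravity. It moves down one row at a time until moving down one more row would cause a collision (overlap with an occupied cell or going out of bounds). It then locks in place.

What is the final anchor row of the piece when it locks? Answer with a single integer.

Answer: 2

Derivation:
Spawn at (row=0, col=1). Try each row:
  row 0: fits
  row 1: fits
  row 2: fits
  row 3: blocked -> lock at row 2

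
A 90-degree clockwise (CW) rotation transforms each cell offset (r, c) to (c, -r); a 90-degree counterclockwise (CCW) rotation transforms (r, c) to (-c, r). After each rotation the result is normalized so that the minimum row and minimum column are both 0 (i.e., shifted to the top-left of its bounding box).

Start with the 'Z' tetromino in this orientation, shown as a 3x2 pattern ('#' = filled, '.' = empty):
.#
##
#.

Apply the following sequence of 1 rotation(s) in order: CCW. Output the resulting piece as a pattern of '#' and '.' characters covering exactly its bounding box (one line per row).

Answer: ##.
.##

Derivation:
Start:
.#
##
#.
After rotation 1 (CCW):
##.
.##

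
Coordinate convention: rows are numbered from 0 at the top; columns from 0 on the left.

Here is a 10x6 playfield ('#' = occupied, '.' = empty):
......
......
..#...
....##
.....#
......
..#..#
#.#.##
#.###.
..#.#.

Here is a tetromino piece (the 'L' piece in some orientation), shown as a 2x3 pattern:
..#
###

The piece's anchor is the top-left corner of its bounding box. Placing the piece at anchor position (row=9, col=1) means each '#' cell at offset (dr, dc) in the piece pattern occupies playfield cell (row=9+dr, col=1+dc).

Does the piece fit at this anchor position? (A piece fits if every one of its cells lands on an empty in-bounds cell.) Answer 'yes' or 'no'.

Check each piece cell at anchor (9, 1):
  offset (0,2) -> (9,3): empty -> OK
  offset (1,0) -> (10,1): out of bounds -> FAIL
  offset (1,1) -> (10,2): out of bounds -> FAIL
  offset (1,2) -> (10,3): out of bounds -> FAIL
All cells valid: no

Answer: no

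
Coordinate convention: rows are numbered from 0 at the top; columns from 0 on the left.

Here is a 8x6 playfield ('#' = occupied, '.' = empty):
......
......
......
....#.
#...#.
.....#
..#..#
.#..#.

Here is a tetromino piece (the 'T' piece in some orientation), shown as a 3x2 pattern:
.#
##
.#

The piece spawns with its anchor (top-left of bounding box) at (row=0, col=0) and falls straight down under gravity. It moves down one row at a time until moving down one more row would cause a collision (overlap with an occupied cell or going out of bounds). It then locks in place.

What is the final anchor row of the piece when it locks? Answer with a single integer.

Spawn at (row=0, col=0). Try each row:
  row 0: fits
  row 1: fits
  row 2: fits
  row 3: blocked -> lock at row 2

Answer: 2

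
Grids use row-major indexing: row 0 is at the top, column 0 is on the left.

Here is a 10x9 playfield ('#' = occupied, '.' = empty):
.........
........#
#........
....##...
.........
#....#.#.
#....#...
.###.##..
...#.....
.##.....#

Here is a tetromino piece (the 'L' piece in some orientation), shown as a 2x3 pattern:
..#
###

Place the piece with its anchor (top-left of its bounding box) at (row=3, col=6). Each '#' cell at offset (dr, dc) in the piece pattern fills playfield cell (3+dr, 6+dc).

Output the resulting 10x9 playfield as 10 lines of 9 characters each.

Answer: .........
........#
#........
....##..#
......###
#....#.#.
#....#...
.###.##..
...#.....
.##.....#

Derivation:
Fill (3+0,6+2) = (3,8)
Fill (3+1,6+0) = (4,6)
Fill (3+1,6+1) = (4,7)
Fill (3+1,6+2) = (4,8)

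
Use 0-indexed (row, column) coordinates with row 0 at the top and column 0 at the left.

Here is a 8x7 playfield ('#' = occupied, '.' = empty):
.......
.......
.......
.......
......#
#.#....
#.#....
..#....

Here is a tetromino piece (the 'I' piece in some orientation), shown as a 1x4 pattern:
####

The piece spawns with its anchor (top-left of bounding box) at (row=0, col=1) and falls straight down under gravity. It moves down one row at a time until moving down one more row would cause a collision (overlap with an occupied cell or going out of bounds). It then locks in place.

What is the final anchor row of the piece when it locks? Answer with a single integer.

Answer: 4

Derivation:
Spawn at (row=0, col=1). Try each row:
  row 0: fits
  row 1: fits
  row 2: fits
  row 3: fits
  row 4: fits
  row 5: blocked -> lock at row 4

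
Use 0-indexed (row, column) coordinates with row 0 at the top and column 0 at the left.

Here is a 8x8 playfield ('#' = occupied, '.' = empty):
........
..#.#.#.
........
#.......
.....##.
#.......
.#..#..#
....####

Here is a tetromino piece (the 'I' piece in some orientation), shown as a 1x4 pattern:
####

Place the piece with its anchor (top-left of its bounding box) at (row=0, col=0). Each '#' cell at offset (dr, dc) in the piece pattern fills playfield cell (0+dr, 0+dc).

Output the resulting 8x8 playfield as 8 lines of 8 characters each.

Answer: ####....
..#.#.#.
........
#.......
.....##.
#.......
.#..#..#
....####

Derivation:
Fill (0+0,0+0) = (0,0)
Fill (0+0,0+1) = (0,1)
Fill (0+0,0+2) = (0,2)
Fill (0+0,0+3) = (0,3)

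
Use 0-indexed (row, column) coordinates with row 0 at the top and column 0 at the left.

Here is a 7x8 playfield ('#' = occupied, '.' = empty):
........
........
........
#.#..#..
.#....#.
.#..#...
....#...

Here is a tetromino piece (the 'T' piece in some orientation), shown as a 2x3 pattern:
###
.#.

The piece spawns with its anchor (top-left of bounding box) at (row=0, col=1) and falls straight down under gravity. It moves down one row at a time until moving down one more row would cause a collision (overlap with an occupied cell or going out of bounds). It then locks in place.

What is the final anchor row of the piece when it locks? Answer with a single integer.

Answer: 1

Derivation:
Spawn at (row=0, col=1). Try each row:
  row 0: fits
  row 1: fits
  row 2: blocked -> lock at row 1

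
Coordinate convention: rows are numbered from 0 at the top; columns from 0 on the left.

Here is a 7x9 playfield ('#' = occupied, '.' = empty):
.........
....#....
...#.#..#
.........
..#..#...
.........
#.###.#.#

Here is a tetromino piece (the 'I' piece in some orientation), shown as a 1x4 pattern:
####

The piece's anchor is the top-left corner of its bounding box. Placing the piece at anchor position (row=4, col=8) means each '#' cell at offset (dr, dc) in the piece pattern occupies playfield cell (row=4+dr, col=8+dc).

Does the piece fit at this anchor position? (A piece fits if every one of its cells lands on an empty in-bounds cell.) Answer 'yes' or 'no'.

Answer: no

Derivation:
Check each piece cell at anchor (4, 8):
  offset (0,0) -> (4,8): empty -> OK
  offset (0,1) -> (4,9): out of bounds -> FAIL
  offset (0,2) -> (4,10): out of bounds -> FAIL
  offset (0,3) -> (4,11): out of bounds -> FAIL
All cells valid: no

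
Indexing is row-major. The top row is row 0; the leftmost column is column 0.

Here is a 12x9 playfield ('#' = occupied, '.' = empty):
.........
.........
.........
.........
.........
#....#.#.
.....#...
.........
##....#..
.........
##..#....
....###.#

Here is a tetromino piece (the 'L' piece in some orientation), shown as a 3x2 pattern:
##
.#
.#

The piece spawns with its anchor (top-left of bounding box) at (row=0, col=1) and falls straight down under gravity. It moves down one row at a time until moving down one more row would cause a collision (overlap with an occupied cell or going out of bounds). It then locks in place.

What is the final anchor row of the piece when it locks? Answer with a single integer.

Spawn at (row=0, col=1). Try each row:
  row 0: fits
  row 1: fits
  row 2: fits
  row 3: fits
  row 4: fits
  row 5: fits
  row 6: fits
  row 7: fits
  row 8: blocked -> lock at row 7

Answer: 7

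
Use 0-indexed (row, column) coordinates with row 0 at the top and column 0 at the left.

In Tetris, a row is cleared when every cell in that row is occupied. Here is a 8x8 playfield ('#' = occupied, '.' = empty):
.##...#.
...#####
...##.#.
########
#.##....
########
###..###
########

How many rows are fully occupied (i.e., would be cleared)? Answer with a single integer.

Check each row:
  row 0: 5 empty cells -> not full
  row 1: 3 empty cells -> not full
  row 2: 5 empty cells -> not full
  row 3: 0 empty cells -> FULL (clear)
  row 4: 5 empty cells -> not full
  row 5: 0 empty cells -> FULL (clear)
  row 6: 2 empty cells -> not full
  row 7: 0 empty cells -> FULL (clear)
Total rows cleared: 3

Answer: 3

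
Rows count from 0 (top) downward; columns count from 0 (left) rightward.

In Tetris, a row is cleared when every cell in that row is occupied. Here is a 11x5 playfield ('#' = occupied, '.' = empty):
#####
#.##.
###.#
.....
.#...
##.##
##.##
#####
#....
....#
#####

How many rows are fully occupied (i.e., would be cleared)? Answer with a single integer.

Check each row:
  row 0: 0 empty cells -> FULL (clear)
  row 1: 2 empty cells -> not full
  row 2: 1 empty cell -> not full
  row 3: 5 empty cells -> not full
  row 4: 4 empty cells -> not full
  row 5: 1 empty cell -> not full
  row 6: 1 empty cell -> not full
  row 7: 0 empty cells -> FULL (clear)
  row 8: 4 empty cells -> not full
  row 9: 4 empty cells -> not full
  row 10: 0 empty cells -> FULL (clear)
Total rows cleared: 3

Answer: 3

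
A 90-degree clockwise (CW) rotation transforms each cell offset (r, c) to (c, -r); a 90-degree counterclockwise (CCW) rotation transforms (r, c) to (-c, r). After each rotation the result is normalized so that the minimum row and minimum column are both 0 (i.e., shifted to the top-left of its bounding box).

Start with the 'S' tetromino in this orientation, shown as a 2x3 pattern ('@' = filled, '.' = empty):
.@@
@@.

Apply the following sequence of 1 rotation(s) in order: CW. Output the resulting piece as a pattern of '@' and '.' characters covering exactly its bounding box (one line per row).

Start:
.@@
@@.
After rotation 1 (CW):
@.
@@
.@

Answer: @.
@@
.@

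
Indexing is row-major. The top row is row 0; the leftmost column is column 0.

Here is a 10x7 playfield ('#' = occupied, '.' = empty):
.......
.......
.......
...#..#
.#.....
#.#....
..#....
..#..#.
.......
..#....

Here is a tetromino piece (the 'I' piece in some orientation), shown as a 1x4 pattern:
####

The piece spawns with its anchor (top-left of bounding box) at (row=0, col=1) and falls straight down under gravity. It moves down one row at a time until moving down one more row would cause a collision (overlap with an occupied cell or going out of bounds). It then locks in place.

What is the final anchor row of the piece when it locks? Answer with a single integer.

Answer: 2

Derivation:
Spawn at (row=0, col=1). Try each row:
  row 0: fits
  row 1: fits
  row 2: fits
  row 3: blocked -> lock at row 2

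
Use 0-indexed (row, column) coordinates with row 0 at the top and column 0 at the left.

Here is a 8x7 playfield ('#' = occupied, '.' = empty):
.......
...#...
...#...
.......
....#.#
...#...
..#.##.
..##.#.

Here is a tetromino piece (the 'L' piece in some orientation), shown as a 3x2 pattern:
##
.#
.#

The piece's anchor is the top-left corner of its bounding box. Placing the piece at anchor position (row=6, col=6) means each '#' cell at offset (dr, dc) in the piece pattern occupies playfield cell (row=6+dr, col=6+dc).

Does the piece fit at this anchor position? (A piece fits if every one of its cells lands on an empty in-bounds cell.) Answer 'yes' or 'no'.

Check each piece cell at anchor (6, 6):
  offset (0,0) -> (6,6): empty -> OK
  offset (0,1) -> (6,7): out of bounds -> FAIL
  offset (1,1) -> (7,7): out of bounds -> FAIL
  offset (2,1) -> (8,7): out of bounds -> FAIL
All cells valid: no

Answer: no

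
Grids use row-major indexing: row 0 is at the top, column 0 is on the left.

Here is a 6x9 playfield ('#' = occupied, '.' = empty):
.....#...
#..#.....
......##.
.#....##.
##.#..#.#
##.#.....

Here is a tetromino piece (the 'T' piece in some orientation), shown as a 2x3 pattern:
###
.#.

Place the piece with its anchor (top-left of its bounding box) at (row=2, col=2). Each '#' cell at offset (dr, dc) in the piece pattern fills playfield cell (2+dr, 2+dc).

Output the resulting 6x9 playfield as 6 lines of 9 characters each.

Answer: .....#...
#..#.....
..###.##.
.#.#..##.
##.#..#.#
##.#.....

Derivation:
Fill (2+0,2+0) = (2,2)
Fill (2+0,2+1) = (2,3)
Fill (2+0,2+2) = (2,4)
Fill (2+1,2+1) = (3,3)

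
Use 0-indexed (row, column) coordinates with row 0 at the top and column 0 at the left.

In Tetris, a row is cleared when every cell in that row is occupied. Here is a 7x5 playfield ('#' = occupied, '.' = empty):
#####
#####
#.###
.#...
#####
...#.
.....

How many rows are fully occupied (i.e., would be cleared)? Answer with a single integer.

Check each row:
  row 0: 0 empty cells -> FULL (clear)
  row 1: 0 empty cells -> FULL (clear)
  row 2: 1 empty cell -> not full
  row 3: 4 empty cells -> not full
  row 4: 0 empty cells -> FULL (clear)
  row 5: 4 empty cells -> not full
  row 6: 5 empty cells -> not full
Total rows cleared: 3

Answer: 3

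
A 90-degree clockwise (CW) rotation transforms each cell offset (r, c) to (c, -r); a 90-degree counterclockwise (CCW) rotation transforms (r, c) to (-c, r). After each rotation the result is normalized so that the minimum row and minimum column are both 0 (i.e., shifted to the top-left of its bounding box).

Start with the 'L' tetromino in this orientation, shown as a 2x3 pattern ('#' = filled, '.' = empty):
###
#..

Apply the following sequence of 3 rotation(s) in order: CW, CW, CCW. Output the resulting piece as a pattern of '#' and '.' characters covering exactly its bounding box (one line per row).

Start:
###
#..
After rotation 1 (CW):
##
.#
.#
After rotation 2 (CW):
..#
###
After rotation 3 (CCW):
##
.#
.#

Answer: ##
.#
.#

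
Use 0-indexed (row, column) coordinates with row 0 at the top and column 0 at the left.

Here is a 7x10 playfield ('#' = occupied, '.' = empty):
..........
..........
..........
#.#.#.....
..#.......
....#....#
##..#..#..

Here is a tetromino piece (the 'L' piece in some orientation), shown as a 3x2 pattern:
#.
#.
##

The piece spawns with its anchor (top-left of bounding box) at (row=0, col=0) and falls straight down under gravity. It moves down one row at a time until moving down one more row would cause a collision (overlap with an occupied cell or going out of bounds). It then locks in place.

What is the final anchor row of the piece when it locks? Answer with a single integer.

Spawn at (row=0, col=0). Try each row:
  row 0: fits
  row 1: blocked -> lock at row 0

Answer: 0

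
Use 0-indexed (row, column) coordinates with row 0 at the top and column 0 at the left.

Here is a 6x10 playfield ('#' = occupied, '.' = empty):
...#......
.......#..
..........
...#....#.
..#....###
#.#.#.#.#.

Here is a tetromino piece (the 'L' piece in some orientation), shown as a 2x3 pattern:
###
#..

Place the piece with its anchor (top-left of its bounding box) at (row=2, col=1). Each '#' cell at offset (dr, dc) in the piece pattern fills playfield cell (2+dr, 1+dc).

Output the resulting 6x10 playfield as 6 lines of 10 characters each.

Fill (2+0,1+0) = (2,1)
Fill (2+0,1+1) = (2,2)
Fill (2+0,1+2) = (2,3)
Fill (2+1,1+0) = (3,1)

Answer: ...#......
.......#..
.###......
.#.#....#.
..#....###
#.#.#.#.#.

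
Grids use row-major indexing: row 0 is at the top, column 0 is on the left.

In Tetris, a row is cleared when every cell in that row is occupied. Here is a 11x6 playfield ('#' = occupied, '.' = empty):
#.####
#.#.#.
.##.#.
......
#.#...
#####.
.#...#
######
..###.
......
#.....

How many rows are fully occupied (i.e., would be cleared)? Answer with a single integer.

Check each row:
  row 0: 1 empty cell -> not full
  row 1: 3 empty cells -> not full
  row 2: 3 empty cells -> not full
  row 3: 6 empty cells -> not full
  row 4: 4 empty cells -> not full
  row 5: 1 empty cell -> not full
  row 6: 4 empty cells -> not full
  row 7: 0 empty cells -> FULL (clear)
  row 8: 3 empty cells -> not full
  row 9: 6 empty cells -> not full
  row 10: 5 empty cells -> not full
Total rows cleared: 1

Answer: 1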